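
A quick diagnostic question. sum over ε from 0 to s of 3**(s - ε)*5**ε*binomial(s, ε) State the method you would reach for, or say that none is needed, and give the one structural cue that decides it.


Technique: the binomial theorem — binomial coefficients against complementary powers of 5 and 3: recognize the binomial expansion and resum.


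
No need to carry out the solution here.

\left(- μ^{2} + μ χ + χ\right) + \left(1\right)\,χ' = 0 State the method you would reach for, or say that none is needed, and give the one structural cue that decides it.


Diagnosis: a linear integrating factor — linear in the unknown with genuine forcing: multiply through by the exponential of the integrated coefficient and the left side closes into one derivative.


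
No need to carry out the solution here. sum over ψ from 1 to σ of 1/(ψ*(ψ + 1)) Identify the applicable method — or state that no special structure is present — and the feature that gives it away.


Diagnosis: telescoping — 1/(ψ*(ψ + 1)) is a collapsed telescope: expand it into simple fractions to see the cancellation.


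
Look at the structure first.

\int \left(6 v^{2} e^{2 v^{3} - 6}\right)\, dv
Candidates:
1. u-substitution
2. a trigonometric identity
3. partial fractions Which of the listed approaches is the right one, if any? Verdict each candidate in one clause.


Verdict: u-substitution — collected, the integrand has one factor that is, up to a constant, the derivative of an inner expression the rest depends on — substitute for that inner expression.
- u-substitution: a fit — the right tool for this form.
- a trigonometric identity — there is no trigonometric structure at all — the integrand carries no sine or cosine to rewrite.
- partial fractions — there is no rational-function structure to decompose.


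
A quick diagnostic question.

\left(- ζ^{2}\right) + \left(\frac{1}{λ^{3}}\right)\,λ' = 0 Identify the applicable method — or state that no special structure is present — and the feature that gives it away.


Best approach: separation of variables — a product of single-variable factors, ζ^{2} and λ^{3} — the textbook separable form. An exactness check succeeds on this form as well — separation and the potential function arrive at the same answer, separation more directly.


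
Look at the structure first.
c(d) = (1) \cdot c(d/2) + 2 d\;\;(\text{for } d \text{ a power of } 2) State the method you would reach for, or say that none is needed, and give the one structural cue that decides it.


Method: the master substitution — the argument contracts 2-fold per step: reindex d exponentially and solve the linear recurrence in the new index.


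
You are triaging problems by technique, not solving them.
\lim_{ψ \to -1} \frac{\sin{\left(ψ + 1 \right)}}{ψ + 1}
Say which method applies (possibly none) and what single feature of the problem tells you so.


Best approach: l'Hôpital's rule (0/0) — the 0/0 form at -1 is the signature situation for l'Hôpital's rule. A first-order expansion at the point is an equally standard path; the rule packages it.


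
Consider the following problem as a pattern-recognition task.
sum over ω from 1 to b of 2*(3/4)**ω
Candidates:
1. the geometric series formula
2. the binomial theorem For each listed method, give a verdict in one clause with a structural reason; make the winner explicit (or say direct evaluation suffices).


Best approach: the geometric series formula — the ratio of consecutive terms is the constant 3/4, independent of the index — a geometric sum.
- the geometric series formula — yes — fits the structure here.
- the binomial theorem — no binomial coefficients pair up with complementary powers here.


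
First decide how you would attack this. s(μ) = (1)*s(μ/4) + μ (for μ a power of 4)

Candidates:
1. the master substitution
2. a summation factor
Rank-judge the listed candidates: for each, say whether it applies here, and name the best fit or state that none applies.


Technique: the master substitution — a divide-and-conquer shape: argument μ/4, so change variables with μ = 4^m and solve the linear version.
- the master substitution — yes, a natural case for it.
- a summation factor: a divided-index call is outside the fixed-shift first-order family a summation factor normalizes.


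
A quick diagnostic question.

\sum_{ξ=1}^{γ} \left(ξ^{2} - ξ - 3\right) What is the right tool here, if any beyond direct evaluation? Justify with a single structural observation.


Method: no special technique — this is bookkeeping, not technique: standard formulas for sums of constant-multiple powers of ξ apply termwise.


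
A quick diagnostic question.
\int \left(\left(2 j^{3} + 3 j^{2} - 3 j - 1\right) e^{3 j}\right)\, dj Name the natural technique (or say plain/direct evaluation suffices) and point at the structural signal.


Diagnosis: integration by parts — 2 j^{3} + 3 j^{2} - 3 j - 1 dies after finitely many derivatives while e^{3 j} cycles under integration — the tabular/parts setup.


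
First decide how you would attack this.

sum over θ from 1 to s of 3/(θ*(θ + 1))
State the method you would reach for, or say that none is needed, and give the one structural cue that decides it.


Method: telescoping — one partial-fraction pass turns 3/(θ*(θ + 1)) into a shifted difference, and shifted differences telescope.


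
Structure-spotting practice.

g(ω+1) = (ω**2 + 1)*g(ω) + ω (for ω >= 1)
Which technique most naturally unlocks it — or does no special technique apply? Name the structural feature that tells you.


Verdict: a summation factor — the coefficient ω**2 + 1 drifts with the index, so no fixed root exists; normalizing by the cumulative product telescopes it.


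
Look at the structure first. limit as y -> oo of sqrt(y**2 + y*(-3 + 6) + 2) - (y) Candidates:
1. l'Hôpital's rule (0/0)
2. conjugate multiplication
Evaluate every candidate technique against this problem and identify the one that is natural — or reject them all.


Best approach: conjugate multiplication — infinity minus infinity with a radical in play — multiply by the conjugate so the divergences of sqrt(y**2 + y*(-3 + 6) + 2) and y annihilate.
- l'Hôpital's rule (0/0) — the expression is a difference driving to ∞ − ∞, not a 0/0 quotient — there is no ratio for the rule to differentiate.
- conjugate multiplication — a fit — the right tool for this form.


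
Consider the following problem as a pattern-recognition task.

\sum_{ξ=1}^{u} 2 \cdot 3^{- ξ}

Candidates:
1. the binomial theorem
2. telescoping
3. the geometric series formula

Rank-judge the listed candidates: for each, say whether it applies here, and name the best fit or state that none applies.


Method: the geometric series formula — consecutive terms stand in a fixed index-free ratio — the geometric sum formula closes it.
- the binomial theorem — no binomial coefficients pair up with complementary powers here.
- telescoping: the terms as presented offer no neighboring cancellation — a telescoping rewrite may exist, but the displayed structure does not hand one over.
- the geometric series formula: a fit — the right tool for this form.


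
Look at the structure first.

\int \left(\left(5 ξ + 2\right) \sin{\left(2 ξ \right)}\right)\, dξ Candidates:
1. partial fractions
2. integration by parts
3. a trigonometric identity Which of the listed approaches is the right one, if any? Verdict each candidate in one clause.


Method: integration by parts — a polynomial 5 ξ + 2 against the kernel \sin{\left(2 ξ \right)} is the signature bounded-ladder case for integration by parts.
- partial fractions: there is no rational-function structure to decompose.
- integration by parts — applicable, and directly so.
- a trigonometric identity: there is no trigonometric structure whose rewriting would simplify the integrand.


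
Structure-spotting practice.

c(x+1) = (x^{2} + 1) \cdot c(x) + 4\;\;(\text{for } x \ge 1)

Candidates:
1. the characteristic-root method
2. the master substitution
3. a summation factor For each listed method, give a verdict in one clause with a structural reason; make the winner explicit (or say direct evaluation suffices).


Verdict: a summation factor — normalize by the running product of x^{2} + 1: the left side becomes a difference, and differences sum.
- the characteristic-root method — an index-dependent weight blocks the pure exponential ansatz.
- the master substitution — this is shift-type recursion, outside the divide-and-conquer template.
- a summation factor: a fit — the right tool for this form.


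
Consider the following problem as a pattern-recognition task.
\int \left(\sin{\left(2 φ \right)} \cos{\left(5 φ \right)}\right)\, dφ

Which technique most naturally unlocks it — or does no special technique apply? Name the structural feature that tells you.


Technique: a trigonometric identity — two sinusoids at different rates multiply in \sin{\left(2 φ \right)} \cos{\left(5 φ \right)}; the product-to-sum identity uncouples them.


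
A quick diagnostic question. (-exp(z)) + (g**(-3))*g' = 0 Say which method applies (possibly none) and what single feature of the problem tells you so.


Best approach: separation of variables — all dependence on the two variables factors apart, the defining separable shape. An exactness check succeeds on this form as well — separation and the potential function arrive at the same answer, separation more directly.


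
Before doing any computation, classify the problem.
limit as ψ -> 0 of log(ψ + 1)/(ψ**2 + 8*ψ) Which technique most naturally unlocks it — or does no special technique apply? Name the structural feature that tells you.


Best approach: l'Hôpital's rule (0/0) — the 0/0 form at 0 is the signature situation for l'Hôpital's rule. A local series expansion at the point resolves it as well; the rule is the packaged version of that step.


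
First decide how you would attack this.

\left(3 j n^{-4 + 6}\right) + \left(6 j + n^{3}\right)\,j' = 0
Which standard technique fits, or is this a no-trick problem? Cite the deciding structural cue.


Best approach: the exact-equation method — because the two cross partials coincide, the form is conservative as written — recover its potential in (n, j).


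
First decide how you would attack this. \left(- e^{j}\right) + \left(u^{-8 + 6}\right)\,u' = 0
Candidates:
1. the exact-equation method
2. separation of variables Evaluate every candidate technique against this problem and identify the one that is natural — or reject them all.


Verdict: separation of variables — one side of the product carries the independent variable, the other the unknown — the textbook separation shape.
- the exact-equation method — any potential here is of the trivial single-variable kind; the exact method earns its name only with genuine cross terms.
- separation of variables — yes — fits the structure here.


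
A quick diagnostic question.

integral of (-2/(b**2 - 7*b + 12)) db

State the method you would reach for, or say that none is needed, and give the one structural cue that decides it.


Best approach: partial fractions — the integrand is a proper rational function and its denominator b**2 - 7*b + 12 factors into distinct pieces, so it splits into simple fractions.


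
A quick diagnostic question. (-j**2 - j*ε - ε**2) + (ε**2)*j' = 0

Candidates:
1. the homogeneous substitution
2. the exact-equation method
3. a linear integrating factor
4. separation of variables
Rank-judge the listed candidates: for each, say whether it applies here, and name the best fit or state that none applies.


Technique: the homogeneous substitution — the slope's numerator and denominator share total degree; set v = j/ε and the equation drops to separable form.
- the homogeneous substitution — yes, a natural case for it.
- the exact-equation method: no potential function has this form as its differential, as written.
- a linear integrating factor — the unknown enters nonlinearly (through a power, a denominator, or a transcendental function), which the linear integrating-factor recipe cannot absorb as-is — any repair would come from a preliminary substitution, not the factor.
- separation of variables: the two dependences do not factor apart.


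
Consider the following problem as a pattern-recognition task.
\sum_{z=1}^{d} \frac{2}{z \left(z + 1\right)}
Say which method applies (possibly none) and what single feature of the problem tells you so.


Method: telescoping — one partial-fraction pass turns \frac{2}{z \left(z + 1\right)} into a shifted difference, and shifted differences telescope.


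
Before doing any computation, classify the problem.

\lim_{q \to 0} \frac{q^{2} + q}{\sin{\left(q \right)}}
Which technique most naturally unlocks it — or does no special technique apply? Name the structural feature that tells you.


Verdict: l'Hôpital's rule (0/0) — substituting 0 gives 0 over 0; differentiate top and bottom once and re-evaluate. Expanding numerator and denominator to first order gives the same value — the rule automates exactly that.


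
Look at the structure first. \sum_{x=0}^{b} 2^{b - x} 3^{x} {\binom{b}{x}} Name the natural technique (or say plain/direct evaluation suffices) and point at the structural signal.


Best approach: the binomial theorem — terms weighting {\binom{b}{x}} against matched powers of 3 and 2 reassemble into (3 + 2)^b by the binomial theorem.


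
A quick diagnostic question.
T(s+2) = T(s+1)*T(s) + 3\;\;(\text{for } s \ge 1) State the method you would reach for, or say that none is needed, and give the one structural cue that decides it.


Best approach: no special technique — the recurrence is nonlinear in the sequence values; study it directly, no linear machinery applies.


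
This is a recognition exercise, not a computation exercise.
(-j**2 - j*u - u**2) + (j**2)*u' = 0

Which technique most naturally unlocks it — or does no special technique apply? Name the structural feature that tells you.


Verdict: the homogeneous substitution — the slope is degree-zero homogeneous: the ratio substitution v = u/j collapses it.


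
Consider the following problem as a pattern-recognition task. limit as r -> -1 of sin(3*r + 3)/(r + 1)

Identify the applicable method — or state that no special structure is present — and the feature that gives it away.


Method: l'Hôpital's rule (0/0) — both numerator and denominator vanish at -1: the genuine 0/0 indeterminate that l'Hôpital exists for. Expanding numerator and denominator to first order gives the same value — the rule automates exactly that.


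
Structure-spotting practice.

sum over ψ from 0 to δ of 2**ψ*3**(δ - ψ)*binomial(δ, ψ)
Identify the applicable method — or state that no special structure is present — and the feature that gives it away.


Best approach: the binomial theorem — the summand is term ψ of a binomial expansion in 2 and 3; the whole sum is a single power.


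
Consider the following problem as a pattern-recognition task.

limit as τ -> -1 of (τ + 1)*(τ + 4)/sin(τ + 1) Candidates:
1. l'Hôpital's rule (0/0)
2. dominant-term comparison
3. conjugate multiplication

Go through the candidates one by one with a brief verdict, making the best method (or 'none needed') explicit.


Verdict: l'Hôpital's rule (0/0) — both numerator and denominator vanish at -1: the genuine 0/0 indeterminate that l'Hôpital exists for. Expanding numerator and denominator to first order gives the same value — the rule automates exactly that.
- l'Hôpital's rule (0/0): yes — fits the structure here.
- dominant-term comparison — this limit is not decided by comparing polynomial growth at infinity.
- conjugate multiplication: there are no radicals in tension whose conjugate would simplify matters.


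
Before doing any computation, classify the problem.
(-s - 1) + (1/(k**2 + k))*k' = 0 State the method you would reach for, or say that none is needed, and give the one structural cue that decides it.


Method: separation of variables — separating collects all k-dependence with the derivative and leaves all s-dependence opposite: variables separate. This doubles as a Bernoulli equation in the unknown as written; dividing and integrating works on it directly.


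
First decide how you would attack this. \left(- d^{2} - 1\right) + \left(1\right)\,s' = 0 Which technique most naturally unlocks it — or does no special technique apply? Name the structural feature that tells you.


Method: no special technique — the slope is a pure function of d; integrate both sides and be done.


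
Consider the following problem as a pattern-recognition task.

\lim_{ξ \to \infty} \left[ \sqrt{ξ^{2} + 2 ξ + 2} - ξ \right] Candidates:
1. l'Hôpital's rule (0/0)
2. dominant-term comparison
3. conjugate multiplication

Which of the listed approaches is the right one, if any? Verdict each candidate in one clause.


Technique: conjugate multiplication — infinity minus infinity with a radical in play — multiply by the conjugate so the divergences of \sqrt{ξ^{2} + 2 ξ + 2} and ξ annihilate.
- l'Hôpital's rule (0/0): no quotient structure at all: the clash is ∞ minus ∞, which rationalizing converts into a tractable ratio.
- dominant-term comparison — this limit is not decided by comparing polynomial growth at infinity.
- conjugate multiplication: a fit — the right tool for this form.


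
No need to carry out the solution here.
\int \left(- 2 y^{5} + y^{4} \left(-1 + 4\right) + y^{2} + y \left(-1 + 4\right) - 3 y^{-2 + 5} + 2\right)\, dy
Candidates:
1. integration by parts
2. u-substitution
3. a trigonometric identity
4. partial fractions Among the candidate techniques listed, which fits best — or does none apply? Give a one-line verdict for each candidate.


Verdict: no special technique — nothing composite, nothing rational, nothing trigonometric — each constant-multiple power of y integrates by the power rule alone.
- integration by parts — splitting off a factor buys nothing — the integrand integrates directly without parts.
- u-substitution: no substitution does more than relabel what direct integration already handles.
- a trigonometric identity — there is no trigonometric structure at all — the integrand carries no sine or cosine to rewrite.
- partial fractions — the expression is not a ratio of polynomials that decomposes further.


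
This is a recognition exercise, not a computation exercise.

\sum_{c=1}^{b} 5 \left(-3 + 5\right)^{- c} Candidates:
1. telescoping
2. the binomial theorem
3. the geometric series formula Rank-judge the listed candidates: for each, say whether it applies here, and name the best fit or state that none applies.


Diagnosis: the geometric series formula — consecutive terms stand in a fixed index-free ratio — the geometric sum formula closes it.
- telescoping: the summand is not presented as a shifted difference — a telescoping rewrite may exist, but the displayed structure does not offer one.
- the binomial theorem: there is no sum-raised-to-a-power identity hiding in these terms.
- the geometric series formula: applies; the problem has the shape this method handles.


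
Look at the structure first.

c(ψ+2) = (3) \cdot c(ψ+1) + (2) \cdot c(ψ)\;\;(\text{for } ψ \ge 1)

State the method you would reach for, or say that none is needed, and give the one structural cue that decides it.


Verdict: the characteristic-root method — constant coefficients and linearity mean the ansatz r^ψ reduces it to solving the characteristic polynomial.


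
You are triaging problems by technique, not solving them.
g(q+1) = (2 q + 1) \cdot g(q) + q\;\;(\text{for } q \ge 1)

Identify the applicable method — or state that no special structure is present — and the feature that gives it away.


Best approach: a summation factor — normalize by the running product of 2 q + 1: the left side becomes a difference, and differences sum.


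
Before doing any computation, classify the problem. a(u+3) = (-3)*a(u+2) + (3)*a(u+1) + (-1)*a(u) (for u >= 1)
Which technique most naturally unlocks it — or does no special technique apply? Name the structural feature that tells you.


Diagnosis: the characteristic-root method — constant coefficients and linearity mean the ansatz r^u reduces it to solving the characteristic polynomial.


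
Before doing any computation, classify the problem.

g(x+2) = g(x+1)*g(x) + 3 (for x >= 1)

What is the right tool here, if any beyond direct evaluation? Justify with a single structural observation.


Technique: no special technique — the new term depends nonlinearly on the old ones, which disqualifies every superposition-based technique.


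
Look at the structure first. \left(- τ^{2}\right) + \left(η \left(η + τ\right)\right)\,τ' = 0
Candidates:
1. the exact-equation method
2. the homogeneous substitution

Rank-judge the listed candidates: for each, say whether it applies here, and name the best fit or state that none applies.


Technique: the homogeneous substitution — scaling η and τ together leaves the slope fixed — it depends only on τ/η, so substitute the ratio. A Bernoulli substitution after rearrangement (possibly exchanging dependent and independent variable) is a fair alternative; the homogeneous route works on the equation as it stands.
- the exact-equation method — exactness fails on the nose — the mixed partials do not match.
- the homogeneous substitution — yes, a natural case for it.


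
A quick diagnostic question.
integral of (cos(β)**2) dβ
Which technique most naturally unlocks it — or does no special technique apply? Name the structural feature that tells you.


Diagnosis: a trigonometric identity — the exponent on cos(β)**2 is even — the power-reduction identity is the standard preprocessing step.


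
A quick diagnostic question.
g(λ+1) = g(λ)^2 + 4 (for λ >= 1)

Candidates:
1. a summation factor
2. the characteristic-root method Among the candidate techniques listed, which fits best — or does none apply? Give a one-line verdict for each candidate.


Best approach: no special technique — no ansatz, no master substitution, no summation factor survives the nonlinearity here.
- a summation factor — the recursion is nonlinear — outside the first-order linear family a summation factor addresses.
- the characteristic-root method: nonlinearity rules out exponential-mode superposition from the start.


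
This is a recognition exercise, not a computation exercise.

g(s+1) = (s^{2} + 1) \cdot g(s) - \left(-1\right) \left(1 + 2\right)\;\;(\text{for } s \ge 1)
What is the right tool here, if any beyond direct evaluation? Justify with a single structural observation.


Diagnosis: a summation factor — an index-dependent multiplier s^{2} + 1 rules out characteristic roots; a summation factor converts it to a pure difference.


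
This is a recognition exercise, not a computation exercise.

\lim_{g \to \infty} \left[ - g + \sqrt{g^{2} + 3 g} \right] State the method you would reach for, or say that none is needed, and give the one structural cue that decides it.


Best approach: conjugate multiplication — the ∞ − ∞ radical form is the exact trigger for the conjugate maneuver.


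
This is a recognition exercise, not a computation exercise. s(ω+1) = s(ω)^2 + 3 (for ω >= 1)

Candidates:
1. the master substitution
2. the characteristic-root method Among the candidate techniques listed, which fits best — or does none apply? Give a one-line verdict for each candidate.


Method: no special technique — the recurrence is nonlinear in the sequence values; study it directly, no linear machinery applies.
- the master substitution — no fixed divisor shrinks the index between calls.
- the characteristic-root method — nonlinearity rules out exponential-mode superposition from the start.


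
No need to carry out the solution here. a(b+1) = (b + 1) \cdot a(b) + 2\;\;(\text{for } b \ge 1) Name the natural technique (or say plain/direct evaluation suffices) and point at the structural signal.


Technique: a summation factor — it is first-order linear but the coefficient b + 1 depends on the index, so multiply through by a summation factor to telescope it.


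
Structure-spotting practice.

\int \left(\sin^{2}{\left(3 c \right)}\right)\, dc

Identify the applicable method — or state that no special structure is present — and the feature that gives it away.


Best approach: a trigonometric identity — reduce \sin^{2}{\left(3 c \right)} with the power-reduction formula and the integral becomes first-degree trigonometry.


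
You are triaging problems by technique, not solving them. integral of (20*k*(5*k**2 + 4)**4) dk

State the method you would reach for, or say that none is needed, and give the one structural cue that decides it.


Technique: u-substitution — set u = 5*k**2 + 4: a constant multiple of its derivative, namely 20*k, is present as a factor once the integrand is collected, so the du is sitting there waiting. Multiplying out and using the power rule would succeed as well, just with far more bookkeeping.


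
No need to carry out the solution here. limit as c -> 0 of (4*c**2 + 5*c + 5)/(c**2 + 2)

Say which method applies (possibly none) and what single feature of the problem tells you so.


Verdict: no special technique — no vanishing denominator and no indeterminate clash at the point — evaluation is immediate.


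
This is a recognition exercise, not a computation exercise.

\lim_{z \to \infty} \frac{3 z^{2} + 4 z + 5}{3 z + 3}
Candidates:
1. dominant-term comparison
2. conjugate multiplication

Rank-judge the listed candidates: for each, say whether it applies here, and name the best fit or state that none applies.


Technique: dominant-term comparison — divide through by the highest power of z; every lower-order term dies and the dominant terms decide the limit.
- dominant-term comparison: applicable, and directly so.
- conjugate multiplication: the conjugate move applies to radical differences, which this is not.


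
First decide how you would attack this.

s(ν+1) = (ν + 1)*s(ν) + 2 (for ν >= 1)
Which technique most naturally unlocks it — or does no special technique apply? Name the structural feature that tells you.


Technique: a summation factor — because the multiplier ν + 1 is index-dependent, divide through by its running product and sum the resulting differences.


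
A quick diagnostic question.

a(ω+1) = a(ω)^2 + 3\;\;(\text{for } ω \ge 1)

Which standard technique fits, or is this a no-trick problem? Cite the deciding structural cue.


Method: no special technique — once the recursion is nonlinear, characteristic roots, master substitutions, and summation factors are all off the table.


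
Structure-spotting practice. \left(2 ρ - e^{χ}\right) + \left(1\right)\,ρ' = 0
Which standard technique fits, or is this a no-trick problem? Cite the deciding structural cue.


Technique: a linear integrating factor — ρ enters only linearly with coefficient 2; multiply by exp of the integral of 2 and the left side becomes one derivative.


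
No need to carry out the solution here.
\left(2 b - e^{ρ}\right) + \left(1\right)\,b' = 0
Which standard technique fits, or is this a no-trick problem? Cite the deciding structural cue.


Verdict: a linear integrating factor — the equation is linear in b with coefficient 2; multiplying by the integrating factor exp(∫2) makes the left side a perfect derivative.


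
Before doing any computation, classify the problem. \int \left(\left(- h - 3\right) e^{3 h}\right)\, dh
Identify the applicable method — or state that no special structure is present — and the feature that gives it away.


Verdict: integration by parts — - h - 3 dies after finitely many derivatives while e^{3 h} cycles under integration — the tabular/parts setup.


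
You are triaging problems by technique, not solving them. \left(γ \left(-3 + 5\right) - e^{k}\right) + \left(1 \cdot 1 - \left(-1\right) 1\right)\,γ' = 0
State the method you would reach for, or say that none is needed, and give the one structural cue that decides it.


Diagnosis: a linear integrating factor — arrange it as γ' + (-3 + 5)·γ = (the forcing term) and the integrating factor does the rest.


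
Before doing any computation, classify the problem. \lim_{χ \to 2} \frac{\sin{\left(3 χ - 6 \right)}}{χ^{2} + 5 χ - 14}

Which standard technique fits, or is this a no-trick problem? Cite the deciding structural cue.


Verdict: l'Hôpital's rule (0/0) — numerator and denominator both vanish at 2 — a genuine 0/0 form, which is exactly when l'Hôpital applies. A local series expansion at the point resolves it as well; the rule is the packaged version of that step.


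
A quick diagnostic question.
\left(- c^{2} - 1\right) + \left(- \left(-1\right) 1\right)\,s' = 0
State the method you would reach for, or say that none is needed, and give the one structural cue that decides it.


Technique: no special technique — the slope is a pure function of c; integrate both sides and be done.


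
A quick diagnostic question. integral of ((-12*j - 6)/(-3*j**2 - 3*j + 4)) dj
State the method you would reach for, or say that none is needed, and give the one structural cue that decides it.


Method: u-substitution — collected, the integrand has one factor that is, up to a constant, the derivative of an inner expression the rest depends on — substitute for that inner expression.


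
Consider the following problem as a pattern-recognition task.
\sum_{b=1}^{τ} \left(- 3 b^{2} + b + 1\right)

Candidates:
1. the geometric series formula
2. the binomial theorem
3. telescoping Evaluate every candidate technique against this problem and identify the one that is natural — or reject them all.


Technique: no special technique — with only polynomial terms in b present, the classical sum-of-powers identities are all you need.
- the geometric series formula — the term-to-term ratio drifts with the index — the one thing the geometric formula cannot absorb.
- the binomial theorem: no binomial coefficients pair up with complementary powers here.
- telescoping: in the displayed form, no term reappears at a neighboring index to cancel against.


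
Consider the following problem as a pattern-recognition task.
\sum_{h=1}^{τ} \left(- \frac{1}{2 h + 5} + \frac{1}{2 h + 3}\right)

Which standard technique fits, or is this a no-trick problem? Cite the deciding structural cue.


Verdict: telescoping — the summand is \frac{1}{2 h + 3} minus the same expression shifted by one, so consecutive terms cancel in pairs.


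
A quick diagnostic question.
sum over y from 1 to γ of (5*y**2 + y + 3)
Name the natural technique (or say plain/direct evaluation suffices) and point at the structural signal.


Technique: no special technique — no ratio, no shift structure, no binomial pattern: sum the constant-multiple powers of y with known formulas.


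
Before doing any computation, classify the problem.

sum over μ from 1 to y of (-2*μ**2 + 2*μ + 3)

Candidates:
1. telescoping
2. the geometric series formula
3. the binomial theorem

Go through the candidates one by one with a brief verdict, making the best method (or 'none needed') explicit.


Diagnosis: no special technique — nothing telescopes and nothing is geometric; polynomial terms in μ sum term by term.
- telescoping: computed from the summand as displayed, the partial sums build up without the pairwise collapse telescoping exploits.
- the geometric series formula: the ratio of consecutive terms depends on the index.
- the binomial theorem: there is no sum-raised-to-a-power identity hiding in these terms.


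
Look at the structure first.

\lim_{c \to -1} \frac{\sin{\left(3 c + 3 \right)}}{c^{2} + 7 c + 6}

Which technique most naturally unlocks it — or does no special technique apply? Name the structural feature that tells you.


Diagnosis: l'Hôpital's rule (0/0) — numerator and denominator both vanish at -1 — a genuine 0/0 form, which is exactly when l'Hôpital applies. One could equally expand both pieces locally and compare leading terms; the rule does that in one stroke.


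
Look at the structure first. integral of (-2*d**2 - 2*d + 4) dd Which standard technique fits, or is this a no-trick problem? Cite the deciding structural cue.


Technique: no special technique — the integrand is a sum of constant multiples of powers of d — integrate term by term.


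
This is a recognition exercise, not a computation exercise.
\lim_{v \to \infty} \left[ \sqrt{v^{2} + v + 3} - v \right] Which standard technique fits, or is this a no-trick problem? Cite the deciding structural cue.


Verdict: conjugate multiplication — the ∞ − ∞ radical form is the exact trigger for the conjugate maneuver.


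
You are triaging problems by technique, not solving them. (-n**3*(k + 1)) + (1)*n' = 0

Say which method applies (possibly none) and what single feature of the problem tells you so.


Technique: separation of variables — solved for the derivative, the right side factors as k + 1 times n**3 — all k-dependence separates from all n-dependence.


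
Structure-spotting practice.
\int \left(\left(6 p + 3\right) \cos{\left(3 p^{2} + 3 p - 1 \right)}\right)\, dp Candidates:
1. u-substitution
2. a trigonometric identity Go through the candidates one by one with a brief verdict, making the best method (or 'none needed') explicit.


Diagnosis: u-substitution — 6 p + 3 matches the derivative of 3 p^{2} + 3 p - 1 up to a constant; with u = 3 p^{2} + 3 p - 1 the whole integrand folds into a function of u alone.
- u-substitution — yes — fits the structure here.
- a trigonometric identity — no even trigonometric power and no product of distinct frequencies to rewrite.


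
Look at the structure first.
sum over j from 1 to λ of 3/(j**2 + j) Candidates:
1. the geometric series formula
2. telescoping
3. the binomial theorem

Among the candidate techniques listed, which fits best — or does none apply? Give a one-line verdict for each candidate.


Best approach: telescoping — rewrite 3/(j**2 + j) as simple fractions and successive terms eat each other — only the edges survive.
- the geometric series formula: no single multiplier carries one term to the next throughout the sum.
- telescoping: yes, a natural case for it.
- the binomial theorem: there is no pair of bases whose matched powers would reassemble into a single binomial power.


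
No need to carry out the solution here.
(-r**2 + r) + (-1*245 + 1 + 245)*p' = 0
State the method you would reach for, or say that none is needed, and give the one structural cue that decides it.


Verdict: no special technique — with p absent the equation is not coupled at all: direct integration in r.


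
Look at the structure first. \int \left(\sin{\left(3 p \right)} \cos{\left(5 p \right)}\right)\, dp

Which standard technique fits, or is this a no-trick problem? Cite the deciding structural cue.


Best approach: a trigonometric identity — the product \sin{\left(3 p \right)} \cos{\left(5 p \right)} converts to a sum of single-frequency sinusoids via the product-to-sum identity.


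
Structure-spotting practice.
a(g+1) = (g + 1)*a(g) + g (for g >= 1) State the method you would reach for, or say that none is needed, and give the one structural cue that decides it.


Method: a summation factor — one-term recursion with variable weight g + 1 is solved by product normalization, not by root-finding.


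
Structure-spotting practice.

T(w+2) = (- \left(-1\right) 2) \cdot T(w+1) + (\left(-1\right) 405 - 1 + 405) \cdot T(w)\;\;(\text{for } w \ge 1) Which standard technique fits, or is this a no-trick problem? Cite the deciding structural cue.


Verdict: the characteristic-root method — the recurrence treats every index alike (constant coefficients, no forcing) — precisely the regime where r^w trials close it.


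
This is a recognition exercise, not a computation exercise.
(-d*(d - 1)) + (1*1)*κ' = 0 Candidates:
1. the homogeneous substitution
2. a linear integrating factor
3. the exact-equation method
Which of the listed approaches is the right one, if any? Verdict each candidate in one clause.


Diagnosis: no special technique — the slope is a pure function of d; integrate both sides and be done.
- the homogeneous substitution: the ratio substitution does not collapse this equation.
- a linear integrating factor — the linear template holds only trivially here (the unknown is absent, so the coefficient is zero) — the method is not the natural label.
- the exact-equation method: the unknown never enters the equation — exactness holds emptily, with nothing for the method to add.


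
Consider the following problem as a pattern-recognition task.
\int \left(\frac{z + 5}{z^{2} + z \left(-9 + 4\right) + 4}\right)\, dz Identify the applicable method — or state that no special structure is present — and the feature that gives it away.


Method: partial fractions — the bottom factors while the top stays lower-degree — split into simple fractions and integrate piece by piece.


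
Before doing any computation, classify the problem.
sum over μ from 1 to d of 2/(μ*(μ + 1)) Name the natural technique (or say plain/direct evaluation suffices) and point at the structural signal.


Verdict: telescoping — the summand 2/(μ*(μ + 1)) decomposes into fractions whose poles differ by an integer shift — the series collapses.


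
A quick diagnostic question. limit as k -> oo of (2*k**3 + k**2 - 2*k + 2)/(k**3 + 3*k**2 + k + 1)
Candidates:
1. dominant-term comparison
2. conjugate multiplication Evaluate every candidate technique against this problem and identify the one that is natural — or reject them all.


Verdict: dominant-term comparison — growth-rate triage: the leading powers of k decide the limit, everything else is noise.
- dominant-term comparison — yes, a natural case for it.
- conjugate multiplication — the conjugate move applies to radical differences, which this is not.


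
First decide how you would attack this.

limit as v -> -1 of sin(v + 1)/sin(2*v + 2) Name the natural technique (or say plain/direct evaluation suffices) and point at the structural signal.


Technique: l'Hôpital's rule (0/0) — plug in -1: top and bottom both hit zero, so differentiate each and retry. The standard small-argument limits would also carry it; the rule is the systematic route.


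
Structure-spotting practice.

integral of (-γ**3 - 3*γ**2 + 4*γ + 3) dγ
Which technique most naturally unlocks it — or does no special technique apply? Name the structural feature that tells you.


Technique: no special technique — a term-by-term power-rule job in γ; no substitution or rearrangement earns its keep here.


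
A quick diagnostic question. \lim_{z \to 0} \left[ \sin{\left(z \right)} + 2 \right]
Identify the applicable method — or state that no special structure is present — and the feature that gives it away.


Diagnosis: no special technique — no vanishing denominator and no indeterminate clash at the point — evaluation is immediate.


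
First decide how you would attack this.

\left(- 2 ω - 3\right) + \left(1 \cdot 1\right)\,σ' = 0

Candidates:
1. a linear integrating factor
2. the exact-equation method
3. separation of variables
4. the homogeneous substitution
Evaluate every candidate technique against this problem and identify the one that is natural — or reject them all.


Technique: no special technique — solved for the derivative, σ never appears on the right — this is a direct integration in ω, not a differential-equations problem at heart.
- a linear integrating factor — the linear template holds only trivially here (the unknown is absent, so the coefficient is zero) — the method is not the natural label.
- the exact-equation method: no dependence on the unknown anywhere: exactness is a label without content here.
- separation of variables: with no unknown in the slope, separating variables is a formality — the equation integrates directly.
- the homogeneous substitution: the ratio substitution does not collapse this equation.
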